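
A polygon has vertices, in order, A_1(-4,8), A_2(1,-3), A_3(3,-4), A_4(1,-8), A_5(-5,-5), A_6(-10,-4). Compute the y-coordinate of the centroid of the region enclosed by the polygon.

-116/91

Apply the shoelace (surveyor's) formula. First the cross-terms c_i = x_i·y_{i+1} − x_{i+1}·y_i:
  4, 5, -20, -45, -30, -96  ⇒  2A = -182, A = -91.
Then Σ (y_i + y_{i+1})·c_i = 696, so ȳ = 696 / (6·(-91)) = -116/91.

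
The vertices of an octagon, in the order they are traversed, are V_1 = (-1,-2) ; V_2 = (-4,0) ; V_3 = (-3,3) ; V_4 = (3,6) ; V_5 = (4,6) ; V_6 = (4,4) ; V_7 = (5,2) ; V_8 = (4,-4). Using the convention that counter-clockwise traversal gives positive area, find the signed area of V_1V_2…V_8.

-56.5

Apply the shoelace formula: 2A = Σ (x_i·y_{i+1} − x_{i+1}·y_i), indices taken mod 8.
Σ = (-8) + (-12) + (-27) + (-6) + (-8) + (-12) + (-28) + (-12) = -113
Signed area = Σ/2 = -56.5 (negative ⇒ clockwise traversal).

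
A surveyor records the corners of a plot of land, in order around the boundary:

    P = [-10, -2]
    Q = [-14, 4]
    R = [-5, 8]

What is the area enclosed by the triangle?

Σ = (-68) + (-92) + (90) = -70
Area = |Σ|/2 = 35.

35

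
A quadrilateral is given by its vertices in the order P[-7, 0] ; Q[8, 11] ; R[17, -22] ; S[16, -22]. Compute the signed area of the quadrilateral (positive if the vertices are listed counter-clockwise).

-308

Apply the surveyor's formula: 2A = Σ (x_i·y_{i+1} − x_{i+1}·y_i), indices taken mod 4.
P→Q: (-7)(11) − (8)(0) = -77
Q→R: (8)(-22) − (17)(11) = -363
R→S: (17)(-22) − (16)(-22) = -22
S→P: (16)(0) − (-7)(-22) = -154
Σ = -616
Signed area = Σ/2 = -308 (negative ⇒ clockwise traversal).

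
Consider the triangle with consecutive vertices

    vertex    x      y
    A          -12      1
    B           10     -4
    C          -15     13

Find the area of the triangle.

124.5

Apply the surveyor's formula: 2A = Σ (x_i·y_{i+1} − x_{i+1}·y_i), indices taken mod 3.
Cross-terms: 38, 70, 141  ⇒  Σ = 249
Area = |Σ|/2 = 124.5.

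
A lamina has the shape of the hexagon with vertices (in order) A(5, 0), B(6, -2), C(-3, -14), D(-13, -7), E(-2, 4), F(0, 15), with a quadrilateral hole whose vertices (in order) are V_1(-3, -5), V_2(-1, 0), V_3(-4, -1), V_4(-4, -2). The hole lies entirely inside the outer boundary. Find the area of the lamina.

209

Outer boundary:
Σ = (-10) + (-90) + (-161) + (-66) + (-30) + (-75) = -432
Area = |Σ|/2 = 216.
Hole:
Σ = (-5) + (1) + (4) + (14) = 14
Area = |Σ|/2 = 7.
Net area = 216 − 7 = 209.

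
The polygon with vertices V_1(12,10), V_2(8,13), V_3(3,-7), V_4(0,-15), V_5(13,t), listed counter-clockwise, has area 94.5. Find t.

6

Write out the shoelace sum; only the two edges meeting at V_5 involve t:
2·Area = [(0·t − 13·(-15)) + (13·10 − 12·t)] + -64
       = -12·t + 261 = 189
⇒ t = 6.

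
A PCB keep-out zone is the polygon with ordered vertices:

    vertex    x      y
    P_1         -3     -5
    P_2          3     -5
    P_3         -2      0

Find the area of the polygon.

P_1→P_2: (-3)(-5) − (3)(-5) = 30
P_2→P_3: (3)(0) − (-2)(-5) = -10
P_3→P_1: (-2)(-5) − (-3)(0) = 10
Σ = 30
Area = |Σ|/2 = 15.

15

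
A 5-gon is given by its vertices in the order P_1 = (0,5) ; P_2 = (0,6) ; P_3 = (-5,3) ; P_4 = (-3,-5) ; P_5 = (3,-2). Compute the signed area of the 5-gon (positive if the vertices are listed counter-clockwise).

50

Apply the shoelace formula: 2A = Σ (x_i·y_{i+1} − x_{i+1}·y_i), indices taken mod 5.
Σ = (0) + (30) + (34) + (21) + (15) = 100
Signed area = Σ/2 = 50 (positive ⇒ counter-clockwise traversal).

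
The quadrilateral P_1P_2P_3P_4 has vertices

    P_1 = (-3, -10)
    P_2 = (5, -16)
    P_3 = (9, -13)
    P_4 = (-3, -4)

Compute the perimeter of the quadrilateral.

36

|P_1P_2| = √((8)² + (-6)²) = √100 = 10
|P_2P_3| = √((4)² + (3)²) = √25 = 5
|P_3P_4| = √((-12)² + (9)²) = √225 = 15
|P_4P_1| = √((0)² + (-6)²) = √36 = 6
Perimeter = 10 + 5 + 15 + 6 = 36.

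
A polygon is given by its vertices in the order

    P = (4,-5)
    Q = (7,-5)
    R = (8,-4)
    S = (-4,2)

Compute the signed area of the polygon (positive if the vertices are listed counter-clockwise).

19.5

Apply Gauss's area formula: 2A = Σ (x_i·y_{i+1} − x_{i+1}·y_i), indices taken mod 4.
Σ = (15) + (12) + (0) + (12) = 39
Signed area = Σ/2 = 19.5 (positive ⇒ counter-clockwise traversal).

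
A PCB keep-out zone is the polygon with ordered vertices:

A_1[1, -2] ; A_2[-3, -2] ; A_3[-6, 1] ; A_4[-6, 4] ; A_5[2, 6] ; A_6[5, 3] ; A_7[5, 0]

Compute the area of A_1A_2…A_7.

Σ = (-8) + (-15) + (-18) + (-44) + (-24) + (-15) + (-10) = -134
Area = |Σ|/2 = 67.

67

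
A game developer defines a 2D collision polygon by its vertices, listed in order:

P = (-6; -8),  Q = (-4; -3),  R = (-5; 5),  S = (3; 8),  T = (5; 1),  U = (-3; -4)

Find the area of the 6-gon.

79

Σ = (-14) + (-35) + (-55) + (-37) + (-17) + (0) = -158
Area = |Σ|/2 = 79.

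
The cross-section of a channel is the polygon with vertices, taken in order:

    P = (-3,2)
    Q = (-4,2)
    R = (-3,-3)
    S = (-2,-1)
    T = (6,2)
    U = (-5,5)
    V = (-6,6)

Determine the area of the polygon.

Apply the shoelace formula: 2A = Σ (x_i·y_{i+1} − x_{i+1}·y_i), indices taken mod 7.
Σ = (2) + (18) + (-3) + (2) + (40) + (0) + (6) = 65
Area = |Σ|/2 = 32.5.

32.5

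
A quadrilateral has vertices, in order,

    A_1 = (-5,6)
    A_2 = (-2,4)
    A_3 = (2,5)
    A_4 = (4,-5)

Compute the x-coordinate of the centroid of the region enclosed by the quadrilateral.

Apply the surveyor's formula. First the cross-terms c_i = x_i·y_{i+1} − x_{i+1}·y_i:
  -8, -18, -30, -1  ⇒  2A = -57, A = -28.5.
Then Σ (x_i + x_{i+1})·c_i = -123, so x̄ = -123 / (6·(-28.5)) = 41/57.

41/57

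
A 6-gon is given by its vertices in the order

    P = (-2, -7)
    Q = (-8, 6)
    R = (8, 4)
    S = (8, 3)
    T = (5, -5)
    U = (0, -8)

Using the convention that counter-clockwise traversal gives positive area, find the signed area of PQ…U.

Σ = (-68) + (-80) + (-8) + (-55) + (-40) + (-16) = -267
Signed area = Σ/2 = -133.5 (negative ⇒ clockwise traversal).

-133.5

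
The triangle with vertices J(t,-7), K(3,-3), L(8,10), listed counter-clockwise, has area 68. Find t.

Write out the shoelace sum; only the two edges meeting at J involve t:
2·Area = [(8·(-7) − t·10) + (t·(-3) − 3·(-7))] + 54
       = -13·t + 19 = 136
⇒ t = -9.

-9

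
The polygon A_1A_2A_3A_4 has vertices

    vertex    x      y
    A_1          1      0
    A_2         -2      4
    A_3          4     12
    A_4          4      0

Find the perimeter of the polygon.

30

|A_1A_2| = √((-3)² + (4)²) = √25 = 5
|A_2A_3| = √((6)² + (8)²) = √100 = 10
|A_3A_4| = √((0)² + (-12)²) = √144 = 12
|A_4A_1| = √((-3)² + (0)²) = √9 = 3
Perimeter = 5 + 10 + 12 + 3 = 30.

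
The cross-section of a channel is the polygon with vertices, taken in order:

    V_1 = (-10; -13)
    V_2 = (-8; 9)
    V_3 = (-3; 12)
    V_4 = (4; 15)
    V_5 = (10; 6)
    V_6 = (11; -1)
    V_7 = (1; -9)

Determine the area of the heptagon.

379.5

Cross-terms: -194, -69, -93, -126, -76, -98, -103  ⇒  Σ = -759
Area = |Σ|/2 = 379.5.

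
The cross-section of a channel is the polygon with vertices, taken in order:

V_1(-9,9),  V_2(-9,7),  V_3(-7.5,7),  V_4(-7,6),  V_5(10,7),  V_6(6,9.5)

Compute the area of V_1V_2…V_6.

47.5

Apply the surveyor's formula: 2A = Σ (x_i·y_{i+1} − x_{i+1}·y_i), indices taken mod 6.
Σ = (18) + (-10.5) + (4) + (-109) + (53) + (139.5) = 95
Area = |Σ|/2 = 47.5.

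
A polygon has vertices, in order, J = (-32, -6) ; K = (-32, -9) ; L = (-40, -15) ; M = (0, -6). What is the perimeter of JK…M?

|JK| = √((0)² + (-3)²) = √9 = 3
|KL| = √((-8)² + (-6)²) = √100 = 10
|LM| = √((40)² + (9)²) = √1681 = 41
|MJ| = √((-32)² + (0)²) = √1024 = 32
Perimeter = 3 + 10 + 41 + 32 = 86.

86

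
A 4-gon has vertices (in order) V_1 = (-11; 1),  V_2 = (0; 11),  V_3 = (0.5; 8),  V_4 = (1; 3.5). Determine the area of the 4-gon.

V_1→V_2: (-11)(11) − (0)(1) = -121
V_2→V_3: (0)(8) − (0.5)(11) = -5.5
V_3→V_4: (0.5)(3.5) − (1)(8) = -6.25
V_4→V_1: (1)(1) − (-11)(3.5) = 39.5
Σ = -93.25
Area = |Σ|/2 = 46.625.

46.625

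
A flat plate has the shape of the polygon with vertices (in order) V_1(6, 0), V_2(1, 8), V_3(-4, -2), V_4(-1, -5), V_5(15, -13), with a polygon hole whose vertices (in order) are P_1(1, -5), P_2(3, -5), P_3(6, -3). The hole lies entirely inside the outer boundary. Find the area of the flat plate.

Outer boundary:
Apply the shoelace formula: 2A = Σ (x_i·y_{i+1} − x_{i+1}·y_i), indices taken mod 5.
Cross-terms: 48, 30, 18, 88, 78  ⇒  Σ = 262
Area = |Σ|/2 = 131.
Hole:
Cross-terms: 10, 21, -27  ⇒  Σ = 4
Area = |Σ|/2 = 2.
Net area = 131 − 2 = 129.

129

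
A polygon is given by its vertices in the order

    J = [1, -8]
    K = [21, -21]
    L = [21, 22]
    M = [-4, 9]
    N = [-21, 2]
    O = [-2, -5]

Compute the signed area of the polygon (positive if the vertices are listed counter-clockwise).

819

Apply Gauss's area formula: 2A = Σ (x_i·y_{i+1} − x_{i+1}·y_i), indices taken mod 6.
J→K: (1)(-21) − (21)(-8) = 147
K→L: (21)(22) − (21)(-21) = 903
L→M: (21)(9) − (-4)(22) = 277
M→N: (-4)(2) − (-21)(9) = 181
N→O: (-21)(-5) − (-2)(2) = 109
O→J: (-2)(-8) − (1)(-5) = 21
Σ = 1638
Signed area = Σ/2 = 819 (positive ⇒ counter-clockwise traversal).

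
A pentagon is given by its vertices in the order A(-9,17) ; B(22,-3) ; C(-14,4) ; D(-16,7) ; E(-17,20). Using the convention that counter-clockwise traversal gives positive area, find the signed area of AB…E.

-322.5

Apply the shoelace formula: 2A = Σ (x_i·y_{i+1} − x_{i+1}·y_i), indices taken mod 5.
Σ = (-347) + (46) + (-34) + (-201) + (-109) = -645
Signed area = Σ/2 = -322.5 (negative ⇒ clockwise traversal).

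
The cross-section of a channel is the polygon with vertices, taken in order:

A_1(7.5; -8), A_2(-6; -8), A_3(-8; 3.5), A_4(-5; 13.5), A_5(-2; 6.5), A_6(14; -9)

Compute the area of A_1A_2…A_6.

203.25

Cross-terms: -108, -85, -90.5, -5.5, -73, -44.5  ⇒  Σ = -406.5
Area = |Σ|/2 = 203.25.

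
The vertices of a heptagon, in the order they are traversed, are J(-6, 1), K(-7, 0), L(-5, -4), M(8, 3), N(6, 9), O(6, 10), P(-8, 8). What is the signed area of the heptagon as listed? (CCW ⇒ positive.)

140

Σ = (7) + (28) + (17) + (54) + (6) + (128) + (40) = 280
Signed area = Σ/2 = 140 (positive ⇒ counter-clockwise traversal).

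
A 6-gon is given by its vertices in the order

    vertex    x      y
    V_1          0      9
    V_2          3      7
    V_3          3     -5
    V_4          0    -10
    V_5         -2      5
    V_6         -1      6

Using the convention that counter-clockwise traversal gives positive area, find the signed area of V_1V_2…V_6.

Cross-terms: -27, -36, -30, -20, -7, -9  ⇒  Σ = -129
Signed area = Σ/2 = -64.5 (negative ⇒ clockwise traversal).

-64.5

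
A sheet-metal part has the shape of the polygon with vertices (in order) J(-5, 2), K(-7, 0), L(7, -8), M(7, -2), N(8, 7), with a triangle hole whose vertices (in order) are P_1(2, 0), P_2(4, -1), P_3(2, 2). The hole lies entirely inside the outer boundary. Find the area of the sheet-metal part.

Outer boundary:
Apply Gauss's area formula: 2A = Σ (x_i·y_{i+1} − x_{i+1}·y_i), indices taken mod 5.
Cross-terms: 14, 56, 42, 65, 51  ⇒  Σ = 228
Area = |Σ|/2 = 114.
Hole:
Σ = (-2) + (10) + (-4) = 4
Area = |Σ|/2 = 2.
Net area = 114 − 2 = 112.

112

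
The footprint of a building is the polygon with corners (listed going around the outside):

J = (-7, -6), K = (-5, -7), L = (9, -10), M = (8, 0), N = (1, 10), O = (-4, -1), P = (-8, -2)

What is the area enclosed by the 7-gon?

182.5

J→K: (-7)(-7) − (-5)(-6) = 19
K→L: (-5)(-10) − (9)(-7) = 113
L→M: (9)(0) − (8)(-10) = 80
M→N: (8)(10) − (1)(0) = 80
N→O: (1)(-1) − (-4)(10) = 39
O→P: (-4)(-2) − (-8)(-1) = 0
P→J: (-8)(-6) − (-7)(-2) = 34
Σ = 365
Area = |Σ|/2 = 182.5.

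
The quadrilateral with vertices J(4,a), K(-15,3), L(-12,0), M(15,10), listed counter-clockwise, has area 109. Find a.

11

Write out the shoelace sum; only the two edges meeting at J involve a:
2·Area = [(15·a − 4·10) + (4·3 − (-15)·a)] + -84
       = 30·a + -112 = 218
⇒ a = 11.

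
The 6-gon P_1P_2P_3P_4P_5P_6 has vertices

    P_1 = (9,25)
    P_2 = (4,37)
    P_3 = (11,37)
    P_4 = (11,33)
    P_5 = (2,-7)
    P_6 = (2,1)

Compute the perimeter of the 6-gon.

|P_1P_2| = √((-5)² + (12)²) = √169 = 13
|P_2P_3| = √((7)² + (0)²) = √49 = 7
|P_3P_4| = √((0)² + (-4)²) = √16 = 4
|P_4P_5| = √((-9)² + (-40)²) = √1681 = 41
|P_5P_6| = √((0)² + (8)²) = √64 = 8
|P_6P_1| = √((7)² + (24)²) = √625 = 25
Perimeter = 13 + 7 + 4 + 41 + 8 + 25 = 98.

98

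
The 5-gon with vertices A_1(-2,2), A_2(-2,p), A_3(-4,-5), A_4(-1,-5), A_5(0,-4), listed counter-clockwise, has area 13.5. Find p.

Write out the shoelace sum; only the two edges meeting at A_2 involve p:
2·Area = [((-2)·p − (-2)·2) + ((-2)·(-5) − (-4)·p)] + 11
       = 2·p + 25 = 27
⇒ p = 1.

1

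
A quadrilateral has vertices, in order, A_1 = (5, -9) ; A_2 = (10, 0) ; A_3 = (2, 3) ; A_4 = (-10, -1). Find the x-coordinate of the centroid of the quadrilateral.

337/243

Apply the surveyor's formula. First the cross-terms c_i = x_i·y_{i+1} − x_{i+1}·y_i:
  90, 30, 28, 95  ⇒  2A = 243, A = 121.5.
Then Σ (x_i + x_{i+1})·c_i = 1011, so x̄ = 1011 / (6·121.5) = 337/243.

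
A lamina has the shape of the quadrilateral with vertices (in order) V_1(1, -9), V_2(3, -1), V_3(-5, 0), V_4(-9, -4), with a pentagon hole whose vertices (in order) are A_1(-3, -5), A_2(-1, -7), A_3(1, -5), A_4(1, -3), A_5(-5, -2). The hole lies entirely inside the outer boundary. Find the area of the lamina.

Outer boundary:
Apply the shoelace (surveyor's) formula: 2A = Σ (x_i·y_{i+1} − x_{i+1}·y_i), indices taken mod 4.
Cross-terms: 26, -5, 20, 85  ⇒  Σ = 126
Area = |Σ|/2 = 63.
Hole:
Apply the shoelace (surveyor's) formula: 2A = Σ (x_i·y_{i+1} − x_{i+1}·y_i), indices taken mod 5.
Σ = (16) + (12) + (2) + (-17) + (19) = 32
Area = |Σ|/2 = 16.
Net area = 63 − 16 = 47.

47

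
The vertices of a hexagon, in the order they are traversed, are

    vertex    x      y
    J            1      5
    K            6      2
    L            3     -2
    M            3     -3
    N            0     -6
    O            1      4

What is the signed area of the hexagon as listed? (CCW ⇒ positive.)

-30

Σ = (-28) + (-18) + (-3) + (-18) + (6) + (1) = -60
Signed area = Σ/2 = -30 (negative ⇒ clockwise traversal).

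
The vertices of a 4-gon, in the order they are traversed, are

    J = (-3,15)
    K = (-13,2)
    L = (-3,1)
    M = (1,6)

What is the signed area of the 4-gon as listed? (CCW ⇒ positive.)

98

Σ = (189) + (-7) + (-19) + (33) = 196
Signed area = Σ/2 = 98 (positive ⇒ counter-clockwise traversal).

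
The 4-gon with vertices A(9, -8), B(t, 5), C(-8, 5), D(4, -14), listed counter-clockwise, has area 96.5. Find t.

Write out the shoelace sum; only the two edges meeting at B involve t:
2·Area = [(9·5 − t·(-8)) + (t·5 − (-8)·5)] + 186
       = 13·t + 271 = 193
⇒ t = -6.

-6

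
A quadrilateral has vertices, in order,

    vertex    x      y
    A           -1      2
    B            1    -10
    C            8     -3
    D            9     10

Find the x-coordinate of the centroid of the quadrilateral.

Apply the surveyor's formula. First the cross-terms c_i = x_i·y_{i+1} − x_{i+1}·y_i:
  8, 77, 107, 28  ⇒  2A = 220, A = 110.
Then Σ (x_i + x_{i+1})·c_i = 2736, so x̄ = 2736 / (6·110) = 228/55.

228/55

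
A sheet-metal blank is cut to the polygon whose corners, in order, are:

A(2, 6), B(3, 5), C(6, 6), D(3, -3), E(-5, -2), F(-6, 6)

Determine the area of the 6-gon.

Cross-terms: -8, -12, -36, -21, -42, -48  ⇒  Σ = -167
Area = |Σ|/2 = 83.5.

83.5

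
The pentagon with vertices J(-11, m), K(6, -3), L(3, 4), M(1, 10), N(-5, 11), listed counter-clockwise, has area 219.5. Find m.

Write out the shoelace sum; only the two edges meeting at J involve m:
2·Area = [((-5)·m − (-11)·11) + ((-11)·(-3) − 6·m)] + 120
       = -11·m + 274 = 439
⇒ m = -15.

-15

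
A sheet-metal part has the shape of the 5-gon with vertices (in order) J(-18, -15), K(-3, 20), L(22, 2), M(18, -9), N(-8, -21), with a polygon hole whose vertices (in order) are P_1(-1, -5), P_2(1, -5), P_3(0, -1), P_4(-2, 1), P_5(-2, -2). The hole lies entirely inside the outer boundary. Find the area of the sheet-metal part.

Outer boundary:
Apply Gauss's area formula: 2A = Σ (x_i·y_{i+1} − x_{i+1}·y_i), indices taken mod 5.
Σ = (-405) + (-446) + (-234) + (-450) + (-258) = -1793
Area = |Σ|/2 = 896.5.
Hole:
Σ = (10) + (-1) + (-2) + (6) + (8) = 21
Area = |Σ|/2 = 10.5.
Net area = 896.5 − 10.5 = 886.

886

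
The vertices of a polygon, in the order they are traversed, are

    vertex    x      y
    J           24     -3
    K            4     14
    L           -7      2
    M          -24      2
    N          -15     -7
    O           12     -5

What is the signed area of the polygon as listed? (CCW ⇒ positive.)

464.5

Σ = (348) + (106) + (34) + (198) + (159) + (84) = 929
Signed area = Σ/2 = 464.5 (positive ⇒ counter-clockwise traversal).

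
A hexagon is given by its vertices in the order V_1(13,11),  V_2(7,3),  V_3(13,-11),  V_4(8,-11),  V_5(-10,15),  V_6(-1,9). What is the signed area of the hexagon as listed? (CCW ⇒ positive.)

-201

Apply the shoelace (surveyor's) formula: 2A = Σ (x_i·y_{i+1} − x_{i+1}·y_i), indices taken mod 6.
Cross-terms: -38, -116, -55, 10, -75, -128  ⇒  Σ = -402
Signed area = Σ/2 = -201 (negative ⇒ clockwise traversal).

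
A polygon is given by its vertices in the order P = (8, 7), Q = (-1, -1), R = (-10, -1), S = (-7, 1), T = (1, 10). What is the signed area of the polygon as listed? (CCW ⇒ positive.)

Apply Gauss's area formula: 2A = Σ (x_i·y_{i+1} − x_{i+1}·y_i), indices taken mod 5.
Σ = (-1) + (-9) + (-17) + (-71) + (-73) = -171
Signed area = Σ/2 = -85.5 (negative ⇒ clockwise traversal).

-85.5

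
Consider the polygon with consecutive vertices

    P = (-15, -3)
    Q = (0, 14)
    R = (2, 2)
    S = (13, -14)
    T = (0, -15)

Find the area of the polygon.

356

Apply the shoelace formula: 2A = Σ (x_i·y_{i+1} − x_{i+1}·y_i), indices taken mod 5.
Cross-terms: -210, -28, -54, -195, -225  ⇒  Σ = -712
Area = |Σ|/2 = 356.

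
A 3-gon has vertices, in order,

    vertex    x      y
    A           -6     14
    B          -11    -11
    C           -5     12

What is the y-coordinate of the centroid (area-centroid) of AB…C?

Apply Gauss's area formula. First the cross-terms c_i = x_i·y_{i+1} − x_{i+1}·y_i:
  220, -187, 2  ⇒  2A = 35, A = 17.5.
Then Σ (y_i + y_{i+1})·c_i = 525, so ȳ = 525 / (6·17.5) = 5.

5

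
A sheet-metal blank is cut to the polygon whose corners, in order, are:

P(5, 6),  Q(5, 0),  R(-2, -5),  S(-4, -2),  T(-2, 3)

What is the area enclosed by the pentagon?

57

Apply the shoelace (surveyor's) formula: 2A = Σ (x_i·y_{i+1} − x_{i+1}·y_i), indices taken mod 5.
Σ = (-30) + (-25) + (-16) + (-16) + (-27) = -114
Area = |Σ|/2 = 57.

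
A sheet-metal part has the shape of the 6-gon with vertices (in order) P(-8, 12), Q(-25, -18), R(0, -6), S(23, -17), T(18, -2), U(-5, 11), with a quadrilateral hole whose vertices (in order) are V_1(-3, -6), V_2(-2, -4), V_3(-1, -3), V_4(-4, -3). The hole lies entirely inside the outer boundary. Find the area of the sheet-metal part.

600

Outer boundary:
Apply the shoelace (surveyor's) formula: 2A = Σ (x_i·y_{i+1} − x_{i+1}·y_i), indices taken mod 6.
Cross-terms: 444, 150, 138, 260, 188, 28  ⇒  Σ = 1208
Area = |Σ|/2 = 604.
Hole:
Σ = (0) + (2) + (-9) + (15) = 8
Area = |Σ|/2 = 4.
Net area = 604 − 4 = 600.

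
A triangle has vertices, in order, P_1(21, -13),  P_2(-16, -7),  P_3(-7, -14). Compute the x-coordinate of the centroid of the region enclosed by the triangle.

Apply the surveyor's formula. First the cross-terms c_i = x_i·y_{i+1} − x_{i+1}·y_i:
  -355, 175, 385  ⇒  2A = 205, A = 102.5.
Then Σ (x_i + x_{i+1})·c_i = -410, so x̄ = -410 / (6·102.5) = -2/3.

-2/3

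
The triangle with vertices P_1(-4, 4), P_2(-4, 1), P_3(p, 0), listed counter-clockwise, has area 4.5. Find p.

The doubled signed area Σ (x_i y_{i+1} − x_{i+1} y_i) is linear in p.
With p=0 it equals 12; the coefficient of p is 3 (from the two edges through P_3).
So 3·p + 12 = 2·4.5 = 9 ⇒ p = -1.

-1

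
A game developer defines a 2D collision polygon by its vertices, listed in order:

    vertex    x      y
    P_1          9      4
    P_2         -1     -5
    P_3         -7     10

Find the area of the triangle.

Cross-terms: -41, -45, -118  ⇒  Σ = -204
Area = |Σ|/2 = 102.

102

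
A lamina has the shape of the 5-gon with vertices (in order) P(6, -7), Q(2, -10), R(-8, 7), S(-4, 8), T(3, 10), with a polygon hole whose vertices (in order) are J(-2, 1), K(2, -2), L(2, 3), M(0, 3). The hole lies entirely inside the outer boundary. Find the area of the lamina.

134.5

Outer boundary:
Σ = (-46) + (-66) + (-36) + (-64) + (-81) = -293
Area = |Σ|/2 = 146.5.
Hole:
Cross-terms: 2, 10, 6, 6  ⇒  Σ = 24
Area = |Σ|/2 = 12.
Net area = 146.5 − 12 = 134.5.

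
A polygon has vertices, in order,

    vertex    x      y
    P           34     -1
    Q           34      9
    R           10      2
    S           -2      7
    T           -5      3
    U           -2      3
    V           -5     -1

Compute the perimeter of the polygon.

|PQ| = √((0)² + (10)²) = √100 = 10
|QR| = √((-24)² + (-7)²) = √625 = 25
|RS| = √((-12)² + (5)²) = √169 = 13
|ST| = √((-3)² + (-4)²) = √25 = 5
|TU| = √((3)² + (0)²) = √9 = 3
|UV| = √((-3)² + (-4)²) = √25 = 5
|VP| = √((39)² + (0)²) = √1521 = 39
Perimeter = 10 + 25 + 13 + 5 + 3 + 5 + 39 = 100.

100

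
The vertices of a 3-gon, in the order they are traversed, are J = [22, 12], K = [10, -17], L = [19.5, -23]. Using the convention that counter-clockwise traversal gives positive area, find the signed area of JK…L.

173.75

Apply the surveyor's formula: 2A = Σ (x_i·y_{i+1} − x_{i+1}·y_i), indices taken mod 3.
Σ = (-494) + (101.5) + (740) = 347.5
Signed area = Σ/2 = 173.75 (positive ⇒ counter-clockwise traversal).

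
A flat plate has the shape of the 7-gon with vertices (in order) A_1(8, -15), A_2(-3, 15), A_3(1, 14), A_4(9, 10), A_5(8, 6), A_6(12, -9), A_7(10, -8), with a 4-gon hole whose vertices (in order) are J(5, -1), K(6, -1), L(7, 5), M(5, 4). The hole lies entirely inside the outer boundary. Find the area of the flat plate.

172

Outer boundary:
Cross-terms: 75, -57, -116, -26, -144, -6, -86  ⇒  Σ = -360
Area = |Σ|/2 = 180.
Hole:
Apply the shoelace formula: 2A = Σ (x_i·y_{i+1} − x_{i+1}·y_i), indices taken mod 4.
Σ = (1) + (37) + (3) + (-25) = 16
Area = |Σ|/2 = 8.
Net area = 180 − 8 = 172.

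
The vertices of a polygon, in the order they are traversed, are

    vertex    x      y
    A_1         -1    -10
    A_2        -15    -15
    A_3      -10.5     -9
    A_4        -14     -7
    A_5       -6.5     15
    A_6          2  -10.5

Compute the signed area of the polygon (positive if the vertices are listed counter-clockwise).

Σ = (-135) + (-22.5) + (-52.5) + (-255.5) + (38.25) + (-30.5) = -457.75
Signed area = Σ/2 = -228.875 (negative ⇒ clockwise traversal).

-228.875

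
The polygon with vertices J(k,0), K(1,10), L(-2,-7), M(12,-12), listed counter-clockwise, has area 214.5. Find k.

14

Write out the shoelace sum; only the two edges meeting at J involve k:
2·Area = [(12·0 − k·(-12)) + (k·10 − 1·0)] + 121
       = 22·k + 121 = 429
⇒ k = 14.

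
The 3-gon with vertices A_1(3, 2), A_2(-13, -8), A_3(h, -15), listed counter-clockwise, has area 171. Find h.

10

The doubled signed area Σ (x_i y_{i+1} − x_{i+1} y_i) is linear in h.
With h=0 it equals 242; the coefficient of h is 10 (from the two edges through A_3).
So 10·h + 242 = 2·171 = 342 ⇒ h = 10.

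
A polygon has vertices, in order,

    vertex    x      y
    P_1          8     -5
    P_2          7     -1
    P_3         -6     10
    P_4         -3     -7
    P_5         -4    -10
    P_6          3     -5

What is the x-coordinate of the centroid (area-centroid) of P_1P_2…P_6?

2/45

Apply the shoelace (surveyor's) formula. First the cross-terms c_i = x_i·y_{i+1} − x_{i+1}·y_i:
  27, 64, 72, 2, 50, 25  ⇒  2A = 240, A = 120.
Then Σ (x_i + x_{i+1})·c_i = 32, so x̄ = 32 / (6·120) = 2/45.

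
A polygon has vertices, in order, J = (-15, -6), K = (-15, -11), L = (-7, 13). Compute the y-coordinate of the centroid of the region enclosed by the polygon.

Apply Gauss's area formula. First the cross-terms c_i = x_i·y_{i+1} − x_{i+1}·y_i:
  75, -272, 237  ⇒  2A = 40, A = 20.
Then Σ (y_i + y_{i+1})·c_i = -160, so ȳ = -160 / (6·20) = -4/3.

-4/3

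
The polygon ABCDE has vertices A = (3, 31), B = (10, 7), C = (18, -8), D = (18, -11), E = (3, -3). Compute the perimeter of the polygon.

96

|AB| = √((7)² + (-24)²) = √625 = 25
|BC| = √((8)² + (-15)²) = √289 = 17
|CD| = √((0)² + (-3)²) = √9 = 3
|DE| = √((-15)² + (8)²) = √289 = 17
|EA| = √((0)² + (34)²) = √1156 = 34
Perimeter = 25 + 17 + 3 + 17 + 34 = 96.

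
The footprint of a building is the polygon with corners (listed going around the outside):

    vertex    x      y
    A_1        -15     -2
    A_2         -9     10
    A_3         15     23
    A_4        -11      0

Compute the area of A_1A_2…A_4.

125

Apply the shoelace formula: 2A = Σ (x_i·y_{i+1} − x_{i+1}·y_i), indices taken mod 4.
A_1→A_2: (-15)(10) − (-9)(-2) = -168
A_2→A_3: (-9)(23) − (15)(10) = -357
A_3→A_4: (15)(0) − (-11)(23) = 253
A_4→A_1: (-11)(-2) − (-15)(0) = 22
Σ = -250
Area = |Σ|/2 = 125.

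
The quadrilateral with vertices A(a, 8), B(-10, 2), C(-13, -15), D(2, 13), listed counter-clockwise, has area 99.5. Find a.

The doubled signed area Σ (x_i y_{i+1} − x_{i+1} y_i) is linear in a.
With a=0 it equals 133; the coefficient of a is -11 (from the two edges through A).
So -11·a + 133 = 2·99.5 = 199 ⇒ a = -6.

-6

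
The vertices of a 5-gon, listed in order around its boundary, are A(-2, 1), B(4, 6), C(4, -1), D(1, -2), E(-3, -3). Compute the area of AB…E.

34.5

Cross-terms: -16, -28, -7, -9, -9  ⇒  Σ = -69
Area = |Σ|/2 = 34.5.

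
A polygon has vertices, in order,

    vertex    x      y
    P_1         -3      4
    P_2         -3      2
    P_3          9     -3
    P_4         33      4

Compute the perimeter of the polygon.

|P_1P_2| = √((0)² + (-2)²) = √4 = 2
|P_2P_3| = √((12)² + (-5)²) = √169 = 13
|P_3P_4| = √((24)² + (7)²) = √625 = 25
|P_4P_1| = √((-36)² + (0)²) = √1296 = 36
Perimeter = 2 + 13 + 25 + 36 = 76.

76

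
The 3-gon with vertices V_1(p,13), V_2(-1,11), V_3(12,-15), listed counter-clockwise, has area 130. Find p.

Write out the shoelace sum; only the two edges meeting at V_1 involve p:
2·Area = [(12·13 − p·(-15)) + (p·11 − (-1)·13)] + -117
       = 26·p + 52 = 260
⇒ p = 8.

8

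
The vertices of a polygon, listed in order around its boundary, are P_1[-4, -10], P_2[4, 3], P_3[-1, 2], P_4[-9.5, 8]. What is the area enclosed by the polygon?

Apply the shoelace formula: 2A = Σ (x_i·y_{i+1} − x_{i+1}·y_i), indices taken mod 4.
Cross-terms: 28, 11, 11, 127  ⇒  Σ = 177
Area = |Σ|/2 = 88.5.

88.5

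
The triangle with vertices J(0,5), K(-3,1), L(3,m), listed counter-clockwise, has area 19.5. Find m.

Write out the shoelace sum; only the two edges meeting at L involve m:
2·Area = [((-3)·m − 3·1) + (3·5 − 0·m)] + 15
       = -3·m + 27 = 39
⇒ m = -4.

-4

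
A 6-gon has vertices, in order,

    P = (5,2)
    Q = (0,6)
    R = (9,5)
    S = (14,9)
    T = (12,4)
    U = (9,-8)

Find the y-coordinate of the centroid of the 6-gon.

Apply the shoelace formula. First the cross-terms c_i = x_i·y_{i+1} − x_{i+1}·y_i:
  30, -54, 11, -52, -132, 58  ⇒  2A = -139, A = -69.5.
Then Σ (y_i + y_{i+1})·c_i = -696, so ȳ = -696 / (6·(-69.5)) = 232/139.

232/139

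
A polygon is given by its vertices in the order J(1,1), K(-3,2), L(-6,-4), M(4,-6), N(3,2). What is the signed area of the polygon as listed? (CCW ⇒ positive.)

Σ = (5) + (24) + (52) + (26) + (1) = 108
Signed area = Σ/2 = 54 (positive ⇒ counter-clockwise traversal).

54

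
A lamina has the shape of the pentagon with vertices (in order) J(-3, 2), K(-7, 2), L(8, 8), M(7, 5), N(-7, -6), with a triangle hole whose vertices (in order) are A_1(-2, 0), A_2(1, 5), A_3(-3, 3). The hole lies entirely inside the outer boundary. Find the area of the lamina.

Outer boundary:
Apply the shoelace (surveyor's) formula: 2A = Σ (x_i·y_{i+1} − x_{i+1}·y_i), indices taken mod 5.
Cross-terms: 8, -72, -16, -7, -32  ⇒  Σ = -119
Area = |Σ|/2 = 59.5.
Hole:
Apply the shoelace (surveyor's) formula: 2A = Σ (x_i·y_{i+1} − x_{i+1}·y_i), indices taken mod 3.
Σ = (-10) + (18) + (6) = 14
Area = |Σ|/2 = 7.
Net area = 59.5 − 7 = 52.5.

52.5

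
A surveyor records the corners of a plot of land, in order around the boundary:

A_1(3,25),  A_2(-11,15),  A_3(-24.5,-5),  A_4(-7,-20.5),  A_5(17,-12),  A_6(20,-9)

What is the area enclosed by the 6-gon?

Apply the surveyor's formula: 2A = Σ (x_i·y_{i+1} − x_{i+1}·y_i), indices taken mod 6.
Σ = (320) + (422.5) + (467.25) + (432.5) + (87) + (527) = 2256.25
Area = |Σ|/2 = 1128.125.

1128.125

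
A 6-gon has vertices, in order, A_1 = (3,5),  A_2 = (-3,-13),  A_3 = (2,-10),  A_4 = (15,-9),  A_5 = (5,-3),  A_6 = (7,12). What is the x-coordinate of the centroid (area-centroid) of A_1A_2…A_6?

Apply the shoelace (surveyor's) formula. First the cross-terms c_i = x_i·y_{i+1} − x_{i+1}·y_i:
  -24, 56, 132, 0, 81, -1  ⇒  2A = 244, A = 122.
Then Σ (x_i + x_{i+1})·c_i = 3150, so x̄ = 3150 / (6·122) = 525/122.

525/122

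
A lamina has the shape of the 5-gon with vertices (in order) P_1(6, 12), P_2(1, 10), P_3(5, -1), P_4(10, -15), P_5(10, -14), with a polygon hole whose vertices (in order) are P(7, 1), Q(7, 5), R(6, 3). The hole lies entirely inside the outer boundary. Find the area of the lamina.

71

Outer boundary:
Apply the surveyor's formula: 2A = Σ (x_i·y_{i+1} − x_{i+1}·y_i), indices taken mod 5.
Σ = (48) + (-51) + (-65) + (10) + (204) = 146
Area = |Σ|/2 = 73.
Hole:
Apply Gauss's area formula: 2A = Σ (x_i·y_{i+1} − x_{i+1}·y_i), indices taken mod 3.
Σ = (28) + (-9) + (-15) = 4
Area = |Σ|/2 = 2.
Net area = 73 − 2 = 71.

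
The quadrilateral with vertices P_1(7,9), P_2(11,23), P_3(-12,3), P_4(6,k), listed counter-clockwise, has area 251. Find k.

-5

The doubled signed area Σ (x_i y_{i+1} − x_{i+1} y_i) is linear in k.
With k=0 it equals 407; the coefficient of k is -19 (from the two edges through P_4).
So -19·k + 407 = 2·251 = 502 ⇒ k = -5.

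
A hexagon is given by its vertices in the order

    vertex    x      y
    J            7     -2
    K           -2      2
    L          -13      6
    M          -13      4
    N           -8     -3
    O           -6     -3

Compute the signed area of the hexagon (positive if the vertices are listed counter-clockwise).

80

Cross-terms: 10, 14, 26, 71, 6, 33  ⇒  Σ = 160
Signed area = Σ/2 = 80 (positive ⇒ counter-clockwise traversal).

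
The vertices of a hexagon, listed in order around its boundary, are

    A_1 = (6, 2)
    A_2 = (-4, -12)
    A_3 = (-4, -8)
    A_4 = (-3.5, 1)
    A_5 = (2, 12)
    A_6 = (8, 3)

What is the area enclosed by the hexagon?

124

Apply the shoelace formula: 2A = Σ (x_i·y_{i+1} − x_{i+1}·y_i), indices taken mod 6.
Σ = (-64) + (-16) + (-32) + (-44) + (-90) + (-2) = -248
Area = |Σ|/2 = 124.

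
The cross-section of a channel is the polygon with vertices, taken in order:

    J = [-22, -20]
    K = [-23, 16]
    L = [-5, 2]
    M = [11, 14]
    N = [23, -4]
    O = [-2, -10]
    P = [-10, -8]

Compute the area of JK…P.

J→K: (-22)(16) − (-23)(-20) = -812
K→L: (-23)(2) − (-5)(16) = 34
L→M: (-5)(14) − (11)(2) = -92
M→N: (11)(-4) − (23)(14) = -366
N→O: (23)(-10) − (-2)(-4) = -238
O→P: (-2)(-8) − (-10)(-10) = -84
P→J: (-10)(-20) − (-22)(-8) = 24
Σ = -1534
Area = |Σ|/2 = 767.

767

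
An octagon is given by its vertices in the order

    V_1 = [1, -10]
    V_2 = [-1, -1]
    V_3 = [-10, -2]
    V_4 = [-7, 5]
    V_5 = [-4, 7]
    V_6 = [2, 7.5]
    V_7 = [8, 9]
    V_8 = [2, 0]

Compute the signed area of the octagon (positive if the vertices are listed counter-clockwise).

-118

Apply Gauss's area formula: 2A = Σ (x_i·y_{i+1} − x_{i+1}·y_i), indices taken mod 8.
Σ = (-11) + (-8) + (-64) + (-29) + (-44) + (-42) + (-18) + (-20) = -236
Signed area = Σ/2 = -118 (negative ⇒ clockwise traversal).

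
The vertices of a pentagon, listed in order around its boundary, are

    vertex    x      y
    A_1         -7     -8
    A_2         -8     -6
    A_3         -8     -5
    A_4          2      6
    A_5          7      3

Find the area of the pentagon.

69.5

Apply the shoelace (surveyor's) formula: 2A = Σ (x_i·y_{i+1} − x_{i+1}·y_i), indices taken mod 5.
Cross-terms: -22, -8, -38, -36, -35  ⇒  Σ = -139
Area = |Σ|/2 = 69.5.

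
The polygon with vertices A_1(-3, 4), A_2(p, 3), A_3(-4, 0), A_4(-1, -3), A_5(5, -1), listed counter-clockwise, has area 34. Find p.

The doubled signed area Σ (x_i y_{i+1} − x_{i+1} y_i) is linear in p.
With p=0 it equals 48; the coefficient of p is -4 (from the two edges through A_2).
So -4·p + 48 = 2·34 = 68 ⇒ p = -5.

-5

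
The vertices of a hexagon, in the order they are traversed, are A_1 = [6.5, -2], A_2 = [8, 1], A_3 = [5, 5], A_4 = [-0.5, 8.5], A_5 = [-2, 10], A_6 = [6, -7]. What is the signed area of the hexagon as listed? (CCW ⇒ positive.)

51

Apply Gauss's area formula: 2A = Σ (x_i·y_{i+1} − x_{i+1}·y_i), indices taken mod 6.
Cross-terms: 22.5, 35, 45, 12, -46, 33.5  ⇒  Σ = 102
Signed area = Σ/2 = 51 (positive ⇒ counter-clockwise traversal).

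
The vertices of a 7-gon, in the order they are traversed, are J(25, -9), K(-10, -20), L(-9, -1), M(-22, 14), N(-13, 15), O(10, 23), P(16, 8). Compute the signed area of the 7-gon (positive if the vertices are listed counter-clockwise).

-1068.5

Apply Gauss's area formula: 2A = Σ (x_i·y_{i+1} − x_{i+1}·y_i), indices taken mod 7.
J→K: (25)(-20) − (-10)(-9) = -590
K→L: (-10)(-1) − (-9)(-20) = -170
L→M: (-9)(14) − (-22)(-1) = -148
M→N: (-22)(15) − (-13)(14) = -148
N→O: (-13)(23) − (10)(15) = -449
O→P: (10)(8) − (16)(23) = -288
P→J: (16)(-9) − (25)(8) = -344
Σ = -2137
Signed area = Σ/2 = -1068.5 (negative ⇒ clockwise traversal).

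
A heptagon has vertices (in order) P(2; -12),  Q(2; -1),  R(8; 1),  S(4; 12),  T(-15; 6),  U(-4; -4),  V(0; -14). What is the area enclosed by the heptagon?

Apply Gauss's area formula: 2A = Σ (x_i·y_{i+1} − x_{i+1}·y_i), indices taken mod 7.
Σ = (22) + (10) + (92) + (204) + (84) + (56) + (28) = 496
Area = |Σ|/2 = 248.

248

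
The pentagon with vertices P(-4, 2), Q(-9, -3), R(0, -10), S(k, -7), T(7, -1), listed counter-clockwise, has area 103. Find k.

3

Write out the shoelace sum; only the two edges meeting at S involve k:
2·Area = [(0·(-7) − k·(-10)) + (k·(-1) − 7·(-7))] + 130
       = 9·k + 179 = 206
⇒ k = 3.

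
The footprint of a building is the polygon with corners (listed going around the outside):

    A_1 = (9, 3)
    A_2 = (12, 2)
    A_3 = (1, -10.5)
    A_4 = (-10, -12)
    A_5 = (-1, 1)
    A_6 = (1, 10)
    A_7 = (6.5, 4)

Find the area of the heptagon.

186.75

Apply the shoelace (surveyor's) formula: 2A = Σ (x_i·y_{i+1} − x_{i+1}·y_i), indices taken mod 7.
A_1→A_2: (9)(2) − (12)(3) = -18
A_2→A_3: (12)(-10.5) − (1)(2) = -128
A_3→A_4: (1)(-12) − (-10)(-10.5) = -117
A_4→A_5: (-10)(1) − (-1)(-12) = -22
A_5→A_6: (-1)(10) − (1)(1) = -11
A_6→A_7: (1)(4) − (6.5)(10) = -61
A_7→A_1: (6.5)(3) − (9)(4) = -16.5
Σ = -373.5
Area = |Σ|/2 = 186.75.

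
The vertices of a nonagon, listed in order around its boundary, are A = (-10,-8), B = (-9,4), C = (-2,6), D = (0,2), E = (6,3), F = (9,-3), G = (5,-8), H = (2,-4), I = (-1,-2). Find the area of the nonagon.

150

Apply the shoelace formula: 2A = Σ (x_i·y_{i+1} − x_{i+1}·y_i), indices taken mod 9.
A→B: (-10)(4) − (-9)(-8) = -112
B→C: (-9)(6) − (-2)(4) = -46
C→D: (-2)(2) − (0)(6) = -4
D→E: (0)(3) − (6)(2) = -12
E→F: (6)(-3) − (9)(3) = -45
F→G: (9)(-8) − (5)(-3) = -57
G→H: (5)(-4) − (2)(-8) = -4
H→I: (2)(-2) − (-1)(-4) = -8
I→A: (-1)(-8) − (-10)(-2) = -12
Σ = -300
Area = |Σ|/2 = 150.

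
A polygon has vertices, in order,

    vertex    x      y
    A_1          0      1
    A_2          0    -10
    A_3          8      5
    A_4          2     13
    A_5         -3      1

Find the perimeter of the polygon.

|A_1A_2| = √((0)² + (-11)²) = √121 = 11
|A_2A_3| = √((8)² + (15)²) = √289 = 17
|A_3A_4| = √((-6)² + (8)²) = √100 = 10
|A_4A_5| = √((-5)² + (-12)²) = √169 = 13
|A_5A_1| = √((3)² + (0)²) = √9 = 3
Perimeter = 11 + 17 + 10 + 13 + 3 = 54.

54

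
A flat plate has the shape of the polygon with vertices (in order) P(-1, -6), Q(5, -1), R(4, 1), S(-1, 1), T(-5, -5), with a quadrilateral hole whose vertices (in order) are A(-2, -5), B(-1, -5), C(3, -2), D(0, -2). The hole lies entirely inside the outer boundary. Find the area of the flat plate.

34

Outer boundary:
P→Q: (-1)(-1) − (5)(-6) = 31
Q→R: (5)(1) − (4)(-1) = 9
R→S: (4)(1) − (-1)(1) = 5
S→T: (-1)(-5) − (-5)(1) = 10
T→P: (-5)(-6) − (-1)(-5) = 25
Σ = 80
Area = |Σ|/2 = 40.
Hole:
Σ = (5) + (17) + (-6) + (-4) = 12
Area = |Σ|/2 = 6.
Net area = 40 − 6 = 34.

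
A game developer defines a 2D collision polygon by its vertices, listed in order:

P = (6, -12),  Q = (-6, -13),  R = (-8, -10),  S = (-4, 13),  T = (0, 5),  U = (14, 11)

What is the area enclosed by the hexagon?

331

Apply the shoelace formula: 2A = Σ (x_i·y_{i+1} − x_{i+1}·y_i), indices taken mod 6.
P→Q: (6)(-13) − (-6)(-12) = -150
Q→R: (-6)(-10) − (-8)(-13) = -44
R→S: (-8)(13) − (-4)(-10) = -144
S→T: (-4)(5) − (0)(13) = -20
T→U: (0)(11) − (14)(5) = -70
U→P: (14)(-12) − (6)(11) = -234
Σ = -662
Area = |Σ|/2 = 331.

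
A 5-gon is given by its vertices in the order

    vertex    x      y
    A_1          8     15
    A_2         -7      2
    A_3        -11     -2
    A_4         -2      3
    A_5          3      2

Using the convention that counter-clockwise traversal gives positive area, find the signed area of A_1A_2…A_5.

68

Apply the surveyor's formula: 2A = Σ (x_i·y_{i+1} − x_{i+1}·y_i), indices taken mod 5.
A_1→A_2: (8)(2) − (-7)(15) = 121
A_2→A_3: (-7)(-2) − (-11)(2) = 36
A_3→A_4: (-11)(3) − (-2)(-2) = -37
A_4→A_5: (-2)(2) − (3)(3) = -13
A_5→A_1: (3)(15) − (8)(2) = 29
Σ = 136
Signed area = Σ/2 = 68 (positive ⇒ counter-clockwise traversal).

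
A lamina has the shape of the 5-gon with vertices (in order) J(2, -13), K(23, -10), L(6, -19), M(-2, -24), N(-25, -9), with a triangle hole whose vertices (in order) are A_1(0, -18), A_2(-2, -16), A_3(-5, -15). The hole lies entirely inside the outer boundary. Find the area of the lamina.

257.5

Outer boundary:
Apply the shoelace (surveyor's) formula: 2A = Σ (x_i·y_{i+1} − x_{i+1}·y_i), indices taken mod 5.
Cross-terms: 279, -377, -182, -582, 343  ⇒  Σ = -519
Area = |Σ|/2 = 259.5.
Hole:
Apply Gauss's area formula: 2A = Σ (x_i·y_{i+1} − x_{i+1}·y_i), indices taken mod 3.
Σ = (-36) + (-50) + (90) = 4
Area = |Σ|/2 = 2.
Net area = 259.5 − 2 = 257.5.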